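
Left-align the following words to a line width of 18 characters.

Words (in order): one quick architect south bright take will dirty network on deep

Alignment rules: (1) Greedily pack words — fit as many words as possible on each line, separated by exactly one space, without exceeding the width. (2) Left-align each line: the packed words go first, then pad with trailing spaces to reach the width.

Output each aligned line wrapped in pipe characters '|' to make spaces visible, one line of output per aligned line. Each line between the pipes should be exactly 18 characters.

Answer: |one quick         |
|architect south   |
|bright take will  |
|dirty network on  |
|deep              |

Derivation:
Line 1: ['one', 'quick'] (min_width=9, slack=9)
Line 2: ['architect', 'south'] (min_width=15, slack=3)
Line 3: ['bright', 'take', 'will'] (min_width=16, slack=2)
Line 4: ['dirty', 'network', 'on'] (min_width=16, slack=2)
Line 5: ['deep'] (min_width=4, slack=14)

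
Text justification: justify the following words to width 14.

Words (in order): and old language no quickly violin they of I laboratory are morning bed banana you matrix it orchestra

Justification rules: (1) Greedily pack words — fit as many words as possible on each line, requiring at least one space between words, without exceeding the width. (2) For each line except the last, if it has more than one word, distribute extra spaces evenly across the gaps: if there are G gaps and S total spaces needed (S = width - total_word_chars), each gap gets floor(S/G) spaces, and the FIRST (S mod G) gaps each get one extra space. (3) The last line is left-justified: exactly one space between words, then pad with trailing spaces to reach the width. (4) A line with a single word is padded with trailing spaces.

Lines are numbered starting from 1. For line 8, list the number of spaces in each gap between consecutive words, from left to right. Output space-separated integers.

Line 1: ['and', 'old'] (min_width=7, slack=7)
Line 2: ['language', 'no'] (min_width=11, slack=3)
Line 3: ['quickly', 'violin'] (min_width=14, slack=0)
Line 4: ['they', 'of', 'I'] (min_width=9, slack=5)
Line 5: ['laboratory', 'are'] (min_width=14, slack=0)
Line 6: ['morning', 'bed'] (min_width=11, slack=3)
Line 7: ['banana', 'you'] (min_width=10, slack=4)
Line 8: ['matrix', 'it'] (min_width=9, slack=5)
Line 9: ['orchestra'] (min_width=9, slack=5)

Answer: 6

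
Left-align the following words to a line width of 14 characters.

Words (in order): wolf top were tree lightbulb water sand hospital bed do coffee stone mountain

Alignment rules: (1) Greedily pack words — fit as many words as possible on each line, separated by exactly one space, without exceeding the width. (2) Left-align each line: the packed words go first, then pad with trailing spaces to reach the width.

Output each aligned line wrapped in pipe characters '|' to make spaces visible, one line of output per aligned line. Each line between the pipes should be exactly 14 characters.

Line 1: ['wolf', 'top', 'were'] (min_width=13, slack=1)
Line 2: ['tree', 'lightbulb'] (min_width=14, slack=0)
Line 3: ['water', 'sand'] (min_width=10, slack=4)
Line 4: ['hospital', 'bed'] (min_width=12, slack=2)
Line 5: ['do', 'coffee'] (min_width=9, slack=5)
Line 6: ['stone', 'mountain'] (min_width=14, slack=0)

Answer: |wolf top were |
|tree lightbulb|
|water sand    |
|hospital bed  |
|do coffee     |
|stone mountain|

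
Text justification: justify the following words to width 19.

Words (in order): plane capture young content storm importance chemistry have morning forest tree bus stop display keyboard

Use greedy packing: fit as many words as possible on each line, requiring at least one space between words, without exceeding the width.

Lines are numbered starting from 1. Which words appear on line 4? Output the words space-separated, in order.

Answer: chemistry have

Derivation:
Line 1: ['plane', 'capture', 'young'] (min_width=19, slack=0)
Line 2: ['content', 'storm'] (min_width=13, slack=6)
Line 3: ['importance'] (min_width=10, slack=9)
Line 4: ['chemistry', 'have'] (min_width=14, slack=5)
Line 5: ['morning', 'forest', 'tree'] (min_width=19, slack=0)
Line 6: ['bus', 'stop', 'display'] (min_width=16, slack=3)
Line 7: ['keyboard'] (min_width=8, slack=11)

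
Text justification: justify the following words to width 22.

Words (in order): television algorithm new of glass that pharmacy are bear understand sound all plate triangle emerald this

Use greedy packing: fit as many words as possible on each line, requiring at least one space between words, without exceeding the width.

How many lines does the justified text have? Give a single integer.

Line 1: ['television', 'algorithm'] (min_width=20, slack=2)
Line 2: ['new', 'of', 'glass', 'that'] (min_width=17, slack=5)
Line 3: ['pharmacy', 'are', 'bear'] (min_width=17, slack=5)
Line 4: ['understand', 'sound', 'all'] (min_width=20, slack=2)
Line 5: ['plate', 'triangle', 'emerald'] (min_width=22, slack=0)
Line 6: ['this'] (min_width=4, slack=18)
Total lines: 6

Answer: 6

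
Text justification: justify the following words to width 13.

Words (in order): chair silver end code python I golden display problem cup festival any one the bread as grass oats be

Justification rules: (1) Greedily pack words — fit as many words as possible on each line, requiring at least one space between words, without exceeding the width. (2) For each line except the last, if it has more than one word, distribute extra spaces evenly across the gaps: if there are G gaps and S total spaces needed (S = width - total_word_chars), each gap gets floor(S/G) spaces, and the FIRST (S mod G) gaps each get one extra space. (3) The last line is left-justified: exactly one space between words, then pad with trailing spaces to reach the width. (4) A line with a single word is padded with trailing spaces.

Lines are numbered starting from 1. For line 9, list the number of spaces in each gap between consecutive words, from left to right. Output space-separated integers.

Answer: 1 1

Derivation:
Line 1: ['chair', 'silver'] (min_width=12, slack=1)
Line 2: ['end', 'code'] (min_width=8, slack=5)
Line 3: ['python', 'I'] (min_width=8, slack=5)
Line 4: ['golden'] (min_width=6, slack=7)
Line 5: ['display'] (min_width=7, slack=6)
Line 6: ['problem', 'cup'] (min_width=11, slack=2)
Line 7: ['festival', 'any'] (min_width=12, slack=1)
Line 8: ['one', 'the', 'bread'] (min_width=13, slack=0)
Line 9: ['as', 'grass', 'oats'] (min_width=13, slack=0)
Line 10: ['be'] (min_width=2, slack=11)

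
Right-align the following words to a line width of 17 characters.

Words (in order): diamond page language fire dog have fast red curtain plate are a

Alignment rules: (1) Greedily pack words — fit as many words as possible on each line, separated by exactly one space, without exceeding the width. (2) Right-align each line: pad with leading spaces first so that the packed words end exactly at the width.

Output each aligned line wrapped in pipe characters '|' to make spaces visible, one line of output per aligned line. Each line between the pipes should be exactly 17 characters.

Line 1: ['diamond', 'page'] (min_width=12, slack=5)
Line 2: ['language', 'fire', 'dog'] (min_width=17, slack=0)
Line 3: ['have', 'fast', 'red'] (min_width=13, slack=4)
Line 4: ['curtain', 'plate', 'are'] (min_width=17, slack=0)
Line 5: ['a'] (min_width=1, slack=16)

Answer: |     diamond page|
|language fire dog|
|    have fast red|
|curtain plate are|
|                a|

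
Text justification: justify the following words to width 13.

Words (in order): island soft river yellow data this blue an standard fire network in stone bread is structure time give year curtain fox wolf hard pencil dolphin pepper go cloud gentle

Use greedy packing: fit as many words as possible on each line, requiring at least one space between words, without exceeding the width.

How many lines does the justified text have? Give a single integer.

Line 1: ['island', 'soft'] (min_width=11, slack=2)
Line 2: ['river', 'yellow'] (min_width=12, slack=1)
Line 3: ['data', 'this'] (min_width=9, slack=4)
Line 4: ['blue', 'an'] (min_width=7, slack=6)
Line 5: ['standard', 'fire'] (min_width=13, slack=0)
Line 6: ['network', 'in'] (min_width=10, slack=3)
Line 7: ['stone', 'bread'] (min_width=11, slack=2)
Line 8: ['is', 'structure'] (min_width=12, slack=1)
Line 9: ['time', 'give'] (min_width=9, slack=4)
Line 10: ['year', 'curtain'] (min_width=12, slack=1)
Line 11: ['fox', 'wolf', 'hard'] (min_width=13, slack=0)
Line 12: ['pencil'] (min_width=6, slack=7)
Line 13: ['dolphin'] (min_width=7, slack=6)
Line 14: ['pepper', 'go'] (min_width=9, slack=4)
Line 15: ['cloud', 'gentle'] (min_width=12, slack=1)
Total lines: 15

Answer: 15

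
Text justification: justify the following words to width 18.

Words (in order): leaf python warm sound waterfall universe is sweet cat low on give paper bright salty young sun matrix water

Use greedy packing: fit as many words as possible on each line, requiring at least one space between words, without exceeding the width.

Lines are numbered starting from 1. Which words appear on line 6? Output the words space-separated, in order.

Line 1: ['leaf', 'python', 'warm'] (min_width=16, slack=2)
Line 2: ['sound', 'waterfall'] (min_width=15, slack=3)
Line 3: ['universe', 'is', 'sweet'] (min_width=17, slack=1)
Line 4: ['cat', 'low', 'on', 'give'] (min_width=15, slack=3)
Line 5: ['paper', 'bright', 'salty'] (min_width=18, slack=0)
Line 6: ['young', 'sun', 'matrix'] (min_width=16, slack=2)
Line 7: ['water'] (min_width=5, slack=13)

Answer: young sun matrix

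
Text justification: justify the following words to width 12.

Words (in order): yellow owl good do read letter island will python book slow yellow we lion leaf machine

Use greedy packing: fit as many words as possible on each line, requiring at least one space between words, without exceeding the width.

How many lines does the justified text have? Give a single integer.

Answer: 8

Derivation:
Line 1: ['yellow', 'owl'] (min_width=10, slack=2)
Line 2: ['good', 'do', 'read'] (min_width=12, slack=0)
Line 3: ['letter'] (min_width=6, slack=6)
Line 4: ['island', 'will'] (min_width=11, slack=1)
Line 5: ['python', 'book'] (min_width=11, slack=1)
Line 6: ['slow', 'yellow'] (min_width=11, slack=1)
Line 7: ['we', 'lion', 'leaf'] (min_width=12, slack=0)
Line 8: ['machine'] (min_width=7, slack=5)
Total lines: 8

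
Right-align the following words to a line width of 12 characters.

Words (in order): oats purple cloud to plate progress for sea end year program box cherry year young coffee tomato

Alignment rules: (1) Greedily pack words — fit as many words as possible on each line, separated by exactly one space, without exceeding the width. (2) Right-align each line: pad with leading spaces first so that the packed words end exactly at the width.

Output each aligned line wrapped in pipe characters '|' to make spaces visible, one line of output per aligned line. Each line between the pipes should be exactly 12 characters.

Line 1: ['oats', 'purple'] (min_width=11, slack=1)
Line 2: ['cloud', 'to'] (min_width=8, slack=4)
Line 3: ['plate'] (min_width=5, slack=7)
Line 4: ['progress', 'for'] (min_width=12, slack=0)
Line 5: ['sea', 'end', 'year'] (min_width=12, slack=0)
Line 6: ['program', 'box'] (min_width=11, slack=1)
Line 7: ['cherry', 'year'] (min_width=11, slack=1)
Line 8: ['young', 'coffee'] (min_width=12, slack=0)
Line 9: ['tomato'] (min_width=6, slack=6)

Answer: | oats purple|
|    cloud to|
|       plate|
|progress for|
|sea end year|
| program box|
| cherry year|
|young coffee|
|      tomato|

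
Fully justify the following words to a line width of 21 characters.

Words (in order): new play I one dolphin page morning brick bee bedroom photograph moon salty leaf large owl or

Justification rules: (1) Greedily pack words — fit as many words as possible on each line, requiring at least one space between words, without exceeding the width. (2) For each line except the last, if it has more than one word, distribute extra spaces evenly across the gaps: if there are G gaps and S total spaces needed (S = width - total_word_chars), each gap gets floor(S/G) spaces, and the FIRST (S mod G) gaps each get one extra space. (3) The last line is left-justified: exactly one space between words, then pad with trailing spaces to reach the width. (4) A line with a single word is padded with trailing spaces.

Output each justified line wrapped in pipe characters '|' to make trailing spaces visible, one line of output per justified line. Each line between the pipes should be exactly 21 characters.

Answer: |new    play   I   one|
|dolphin  page morning|
|brick   bee   bedroom|
|photograph moon salty|
|leaf large owl or    |

Derivation:
Line 1: ['new', 'play', 'I', 'one'] (min_width=14, slack=7)
Line 2: ['dolphin', 'page', 'morning'] (min_width=20, slack=1)
Line 3: ['brick', 'bee', 'bedroom'] (min_width=17, slack=4)
Line 4: ['photograph', 'moon', 'salty'] (min_width=21, slack=0)
Line 5: ['leaf', 'large', 'owl', 'or'] (min_width=17, slack=4)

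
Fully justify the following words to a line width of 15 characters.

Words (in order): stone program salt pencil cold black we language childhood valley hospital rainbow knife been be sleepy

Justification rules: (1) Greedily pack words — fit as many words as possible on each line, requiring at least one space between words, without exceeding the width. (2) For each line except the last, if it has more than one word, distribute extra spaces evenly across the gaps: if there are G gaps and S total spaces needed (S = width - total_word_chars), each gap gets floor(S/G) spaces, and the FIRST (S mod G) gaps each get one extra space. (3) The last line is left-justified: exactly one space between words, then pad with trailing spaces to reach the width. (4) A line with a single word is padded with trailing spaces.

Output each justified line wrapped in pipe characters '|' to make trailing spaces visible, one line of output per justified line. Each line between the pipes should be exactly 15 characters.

Answer: |stone   program|
|salt     pencil|
|cold  black  we|
|language       |
|childhood      |
|valley hospital|
|rainbow   knife|
|been be sleepy |

Derivation:
Line 1: ['stone', 'program'] (min_width=13, slack=2)
Line 2: ['salt', 'pencil'] (min_width=11, slack=4)
Line 3: ['cold', 'black', 'we'] (min_width=13, slack=2)
Line 4: ['language'] (min_width=8, slack=7)
Line 5: ['childhood'] (min_width=9, slack=6)
Line 6: ['valley', 'hospital'] (min_width=15, slack=0)
Line 7: ['rainbow', 'knife'] (min_width=13, slack=2)
Line 8: ['been', 'be', 'sleepy'] (min_width=14, slack=1)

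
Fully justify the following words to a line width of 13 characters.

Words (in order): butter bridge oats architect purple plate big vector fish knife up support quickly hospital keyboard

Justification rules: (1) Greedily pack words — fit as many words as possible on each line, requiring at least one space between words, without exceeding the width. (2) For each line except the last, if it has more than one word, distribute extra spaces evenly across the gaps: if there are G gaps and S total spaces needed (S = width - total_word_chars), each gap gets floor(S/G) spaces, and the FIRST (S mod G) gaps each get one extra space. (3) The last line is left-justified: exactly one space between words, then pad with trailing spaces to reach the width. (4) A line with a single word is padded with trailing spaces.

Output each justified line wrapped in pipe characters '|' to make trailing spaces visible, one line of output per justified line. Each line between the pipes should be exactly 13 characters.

Line 1: ['butter', 'bridge'] (min_width=13, slack=0)
Line 2: ['oats'] (min_width=4, slack=9)
Line 3: ['architect'] (min_width=9, slack=4)
Line 4: ['purple', 'plate'] (min_width=12, slack=1)
Line 5: ['big', 'vector'] (min_width=10, slack=3)
Line 6: ['fish', 'knife', 'up'] (min_width=13, slack=0)
Line 7: ['support'] (min_width=7, slack=6)
Line 8: ['quickly'] (min_width=7, slack=6)
Line 9: ['hospital'] (min_width=8, slack=5)
Line 10: ['keyboard'] (min_width=8, slack=5)

Answer: |butter bridge|
|oats         |
|architect    |
|purple  plate|
|big    vector|
|fish knife up|
|support      |
|quickly      |
|hospital     |
|keyboard     |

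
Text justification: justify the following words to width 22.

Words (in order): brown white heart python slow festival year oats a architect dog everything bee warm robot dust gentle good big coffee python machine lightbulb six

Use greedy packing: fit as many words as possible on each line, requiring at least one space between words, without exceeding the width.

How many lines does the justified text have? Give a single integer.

Answer: 7

Derivation:
Line 1: ['brown', 'white', 'heart'] (min_width=17, slack=5)
Line 2: ['python', 'slow', 'festival'] (min_width=20, slack=2)
Line 3: ['year', 'oats', 'a', 'architect'] (min_width=21, slack=1)
Line 4: ['dog', 'everything', 'bee'] (min_width=18, slack=4)
Line 5: ['warm', 'robot', 'dust', 'gentle'] (min_width=22, slack=0)
Line 6: ['good', 'big', 'coffee', 'python'] (min_width=22, slack=0)
Line 7: ['machine', 'lightbulb', 'six'] (min_width=21, slack=1)
Total lines: 7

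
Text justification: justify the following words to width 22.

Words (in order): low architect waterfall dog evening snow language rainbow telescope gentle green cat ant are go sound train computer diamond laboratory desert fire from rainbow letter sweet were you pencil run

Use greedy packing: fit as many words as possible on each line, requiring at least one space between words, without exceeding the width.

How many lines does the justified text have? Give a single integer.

Answer: 10

Derivation:
Line 1: ['low', 'architect'] (min_width=13, slack=9)
Line 2: ['waterfall', 'dog', 'evening'] (min_width=21, slack=1)
Line 3: ['snow', 'language', 'rainbow'] (min_width=21, slack=1)
Line 4: ['telescope', 'gentle', 'green'] (min_width=22, slack=0)
Line 5: ['cat', 'ant', 'are', 'go', 'sound'] (min_width=20, slack=2)
Line 6: ['train', 'computer', 'diamond'] (min_width=22, slack=0)
Line 7: ['laboratory', 'desert', 'fire'] (min_width=22, slack=0)
Line 8: ['from', 'rainbow', 'letter'] (min_width=19, slack=3)
Line 9: ['sweet', 'were', 'you', 'pencil'] (min_width=21, slack=1)
Line 10: ['run'] (min_width=3, slack=19)
Total lines: 10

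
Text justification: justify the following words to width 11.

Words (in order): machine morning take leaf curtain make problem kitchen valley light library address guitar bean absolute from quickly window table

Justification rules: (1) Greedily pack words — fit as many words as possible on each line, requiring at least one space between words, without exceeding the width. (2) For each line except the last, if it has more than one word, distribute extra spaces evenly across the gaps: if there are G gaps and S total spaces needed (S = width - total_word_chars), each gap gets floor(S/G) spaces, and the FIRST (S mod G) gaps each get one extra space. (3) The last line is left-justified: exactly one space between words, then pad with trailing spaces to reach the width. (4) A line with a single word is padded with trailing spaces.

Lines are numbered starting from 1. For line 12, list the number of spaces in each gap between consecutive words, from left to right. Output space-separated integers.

Line 1: ['machine'] (min_width=7, slack=4)
Line 2: ['morning'] (min_width=7, slack=4)
Line 3: ['take', 'leaf'] (min_width=9, slack=2)
Line 4: ['curtain'] (min_width=7, slack=4)
Line 5: ['make'] (min_width=4, slack=7)
Line 6: ['problem'] (min_width=7, slack=4)
Line 7: ['kitchen'] (min_width=7, slack=4)
Line 8: ['valley'] (min_width=6, slack=5)
Line 9: ['light'] (min_width=5, slack=6)
Line 10: ['library'] (min_width=7, slack=4)
Line 11: ['address'] (min_width=7, slack=4)
Line 12: ['guitar', 'bean'] (min_width=11, slack=0)
Line 13: ['absolute'] (min_width=8, slack=3)
Line 14: ['from'] (min_width=4, slack=7)
Line 15: ['quickly'] (min_width=7, slack=4)
Line 16: ['window'] (min_width=6, slack=5)
Line 17: ['table'] (min_width=5, slack=6)

Answer: 1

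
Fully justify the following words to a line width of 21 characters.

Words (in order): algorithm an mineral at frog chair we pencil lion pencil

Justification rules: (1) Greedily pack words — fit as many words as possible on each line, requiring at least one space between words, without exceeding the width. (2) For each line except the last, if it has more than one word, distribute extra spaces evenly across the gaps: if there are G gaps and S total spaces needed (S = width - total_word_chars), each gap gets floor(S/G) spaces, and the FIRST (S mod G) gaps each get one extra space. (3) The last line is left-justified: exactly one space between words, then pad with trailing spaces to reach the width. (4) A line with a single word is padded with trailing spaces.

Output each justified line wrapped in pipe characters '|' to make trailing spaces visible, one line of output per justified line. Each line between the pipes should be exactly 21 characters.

Answer: |algorithm  an mineral|
|at   frog   chair  we|
|pencil lion pencil   |

Derivation:
Line 1: ['algorithm', 'an', 'mineral'] (min_width=20, slack=1)
Line 2: ['at', 'frog', 'chair', 'we'] (min_width=16, slack=5)
Line 3: ['pencil', 'lion', 'pencil'] (min_width=18, slack=3)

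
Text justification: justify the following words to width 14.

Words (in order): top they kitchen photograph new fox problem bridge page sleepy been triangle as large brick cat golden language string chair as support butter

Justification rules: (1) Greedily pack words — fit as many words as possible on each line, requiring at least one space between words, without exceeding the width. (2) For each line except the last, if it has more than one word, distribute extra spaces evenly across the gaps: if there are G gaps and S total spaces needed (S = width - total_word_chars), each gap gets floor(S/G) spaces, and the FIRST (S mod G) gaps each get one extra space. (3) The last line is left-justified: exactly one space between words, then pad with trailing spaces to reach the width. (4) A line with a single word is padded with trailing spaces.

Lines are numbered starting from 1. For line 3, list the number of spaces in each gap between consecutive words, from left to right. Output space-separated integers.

Line 1: ['top', 'they'] (min_width=8, slack=6)
Line 2: ['kitchen'] (min_width=7, slack=7)
Line 3: ['photograph', 'new'] (min_width=14, slack=0)
Line 4: ['fox', 'problem'] (min_width=11, slack=3)
Line 5: ['bridge', 'page'] (min_width=11, slack=3)
Line 6: ['sleepy', 'been'] (min_width=11, slack=3)
Line 7: ['triangle', 'as'] (min_width=11, slack=3)
Line 8: ['large', 'brick'] (min_width=11, slack=3)
Line 9: ['cat', 'golden'] (min_width=10, slack=4)
Line 10: ['language'] (min_width=8, slack=6)
Line 11: ['string', 'chair'] (min_width=12, slack=2)
Line 12: ['as', 'support'] (min_width=10, slack=4)
Line 13: ['butter'] (min_width=6, slack=8)

Answer: 1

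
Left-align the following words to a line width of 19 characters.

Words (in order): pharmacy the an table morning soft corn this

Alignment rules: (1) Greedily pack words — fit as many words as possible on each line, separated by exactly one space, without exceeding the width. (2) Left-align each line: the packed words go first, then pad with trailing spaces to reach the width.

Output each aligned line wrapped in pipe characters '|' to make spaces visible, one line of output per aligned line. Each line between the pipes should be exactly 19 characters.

Line 1: ['pharmacy', 'the', 'an'] (min_width=15, slack=4)
Line 2: ['table', 'morning', 'soft'] (min_width=18, slack=1)
Line 3: ['corn', 'this'] (min_width=9, slack=10)

Answer: |pharmacy the an    |
|table morning soft |
|corn this          |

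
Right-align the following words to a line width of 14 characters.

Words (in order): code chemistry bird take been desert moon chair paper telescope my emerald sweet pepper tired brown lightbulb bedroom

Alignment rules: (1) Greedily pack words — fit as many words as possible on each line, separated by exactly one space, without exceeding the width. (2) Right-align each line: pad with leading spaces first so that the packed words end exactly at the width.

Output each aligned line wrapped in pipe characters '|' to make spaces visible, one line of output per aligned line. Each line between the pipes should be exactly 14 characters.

Answer: |code chemistry|
|bird take been|
|   desert moon|
|   chair paper|
|  telescope my|
| emerald sweet|
|  pepper tired|
|         brown|
|     lightbulb|
|       bedroom|

Derivation:
Line 1: ['code', 'chemistry'] (min_width=14, slack=0)
Line 2: ['bird', 'take', 'been'] (min_width=14, slack=0)
Line 3: ['desert', 'moon'] (min_width=11, slack=3)
Line 4: ['chair', 'paper'] (min_width=11, slack=3)
Line 5: ['telescope', 'my'] (min_width=12, slack=2)
Line 6: ['emerald', 'sweet'] (min_width=13, slack=1)
Line 7: ['pepper', 'tired'] (min_width=12, slack=2)
Line 8: ['brown'] (min_width=5, slack=9)
Line 9: ['lightbulb'] (min_width=9, slack=5)
Line 10: ['bedroom'] (min_width=7, slack=7)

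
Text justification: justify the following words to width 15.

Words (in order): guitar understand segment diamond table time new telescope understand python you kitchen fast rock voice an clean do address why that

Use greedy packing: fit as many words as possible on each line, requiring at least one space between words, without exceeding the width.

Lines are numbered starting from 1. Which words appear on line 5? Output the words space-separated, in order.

Answer: telescope

Derivation:
Line 1: ['guitar'] (min_width=6, slack=9)
Line 2: ['understand'] (min_width=10, slack=5)
Line 3: ['segment', 'diamond'] (min_width=15, slack=0)
Line 4: ['table', 'time', 'new'] (min_width=14, slack=1)
Line 5: ['telescope'] (min_width=9, slack=6)
Line 6: ['understand'] (min_width=10, slack=5)
Line 7: ['python', 'you'] (min_width=10, slack=5)
Line 8: ['kitchen', 'fast'] (min_width=12, slack=3)
Line 9: ['rock', 'voice', 'an'] (min_width=13, slack=2)
Line 10: ['clean', 'do'] (min_width=8, slack=7)
Line 11: ['address', 'why'] (min_width=11, slack=4)
Line 12: ['that'] (min_width=4, slack=11)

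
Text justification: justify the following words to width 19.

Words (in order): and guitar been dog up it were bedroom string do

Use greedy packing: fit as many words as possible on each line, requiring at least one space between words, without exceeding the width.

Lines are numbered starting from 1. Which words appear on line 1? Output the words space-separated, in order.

Line 1: ['and', 'guitar', 'been', 'dog'] (min_width=19, slack=0)
Line 2: ['up', 'it', 'were', 'bedroom'] (min_width=18, slack=1)
Line 3: ['string', 'do'] (min_width=9, slack=10)

Answer: and guitar been dog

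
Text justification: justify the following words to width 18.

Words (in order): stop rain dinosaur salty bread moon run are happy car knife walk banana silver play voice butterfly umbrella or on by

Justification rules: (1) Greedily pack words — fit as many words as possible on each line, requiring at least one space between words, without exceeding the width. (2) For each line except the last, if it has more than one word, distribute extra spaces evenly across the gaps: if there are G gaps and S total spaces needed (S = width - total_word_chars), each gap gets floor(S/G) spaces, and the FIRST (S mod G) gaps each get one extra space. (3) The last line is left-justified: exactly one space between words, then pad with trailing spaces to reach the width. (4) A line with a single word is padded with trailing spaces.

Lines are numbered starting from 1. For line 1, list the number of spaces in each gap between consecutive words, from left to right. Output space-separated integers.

Line 1: ['stop', 'rain', 'dinosaur'] (min_width=18, slack=0)
Line 2: ['salty', 'bread', 'moon'] (min_width=16, slack=2)
Line 3: ['run', 'are', 'happy', 'car'] (min_width=17, slack=1)
Line 4: ['knife', 'walk', 'banana'] (min_width=17, slack=1)
Line 5: ['silver', 'play', 'voice'] (min_width=17, slack=1)
Line 6: ['butterfly', 'umbrella'] (min_width=18, slack=0)
Line 7: ['or', 'on', 'by'] (min_width=8, slack=10)

Answer: 1 1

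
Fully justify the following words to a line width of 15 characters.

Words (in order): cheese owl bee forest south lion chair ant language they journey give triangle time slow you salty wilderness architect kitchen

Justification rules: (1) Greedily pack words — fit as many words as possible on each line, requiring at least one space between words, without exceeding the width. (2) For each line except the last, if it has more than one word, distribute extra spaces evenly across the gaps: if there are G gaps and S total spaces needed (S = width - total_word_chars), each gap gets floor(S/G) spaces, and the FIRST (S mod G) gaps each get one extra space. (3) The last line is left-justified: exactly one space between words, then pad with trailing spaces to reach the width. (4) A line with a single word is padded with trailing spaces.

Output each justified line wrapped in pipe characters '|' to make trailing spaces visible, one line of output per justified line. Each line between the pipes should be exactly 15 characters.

Answer: |cheese  owl bee|
|forest    south|
|lion  chair ant|
|language   they|
|journey    give|
|triangle   time|
|slow  you salty|
|wilderness     |
|architect      |
|kitchen        |

Derivation:
Line 1: ['cheese', 'owl', 'bee'] (min_width=14, slack=1)
Line 2: ['forest', 'south'] (min_width=12, slack=3)
Line 3: ['lion', 'chair', 'ant'] (min_width=14, slack=1)
Line 4: ['language', 'they'] (min_width=13, slack=2)
Line 5: ['journey', 'give'] (min_width=12, slack=3)
Line 6: ['triangle', 'time'] (min_width=13, slack=2)
Line 7: ['slow', 'you', 'salty'] (min_width=14, slack=1)
Line 8: ['wilderness'] (min_width=10, slack=5)
Line 9: ['architect'] (min_width=9, slack=6)
Line 10: ['kitchen'] (min_width=7, slack=8)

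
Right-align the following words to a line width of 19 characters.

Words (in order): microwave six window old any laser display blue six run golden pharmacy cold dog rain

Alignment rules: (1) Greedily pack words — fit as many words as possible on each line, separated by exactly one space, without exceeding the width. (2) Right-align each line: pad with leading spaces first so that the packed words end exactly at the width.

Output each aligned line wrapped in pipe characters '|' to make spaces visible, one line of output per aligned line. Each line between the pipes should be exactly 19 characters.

Line 1: ['microwave', 'six'] (min_width=13, slack=6)
Line 2: ['window', 'old', 'any'] (min_width=14, slack=5)
Line 3: ['laser', 'display', 'blue'] (min_width=18, slack=1)
Line 4: ['six', 'run', 'golden'] (min_width=14, slack=5)
Line 5: ['pharmacy', 'cold', 'dog'] (min_width=17, slack=2)
Line 6: ['rain'] (min_width=4, slack=15)

Answer: |      microwave six|
|     window old any|
| laser display blue|
|     six run golden|
|  pharmacy cold dog|
|               rain|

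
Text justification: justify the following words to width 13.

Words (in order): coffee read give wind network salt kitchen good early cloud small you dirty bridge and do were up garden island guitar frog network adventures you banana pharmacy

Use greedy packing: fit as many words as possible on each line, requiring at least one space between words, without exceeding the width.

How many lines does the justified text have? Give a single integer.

Answer: 14

Derivation:
Line 1: ['coffee', 'read'] (min_width=11, slack=2)
Line 2: ['give', 'wind'] (min_width=9, slack=4)
Line 3: ['network', 'salt'] (min_width=12, slack=1)
Line 4: ['kitchen', 'good'] (min_width=12, slack=1)
Line 5: ['early', 'cloud'] (min_width=11, slack=2)
Line 6: ['small', 'you'] (min_width=9, slack=4)
Line 7: ['dirty', 'bridge'] (min_width=12, slack=1)
Line 8: ['and', 'do', 'were'] (min_width=11, slack=2)
Line 9: ['up', 'garden'] (min_width=9, slack=4)
Line 10: ['island', 'guitar'] (min_width=13, slack=0)
Line 11: ['frog', 'network'] (min_width=12, slack=1)
Line 12: ['adventures'] (min_width=10, slack=3)
Line 13: ['you', 'banana'] (min_width=10, slack=3)
Line 14: ['pharmacy'] (min_width=8, slack=5)
Total lines: 14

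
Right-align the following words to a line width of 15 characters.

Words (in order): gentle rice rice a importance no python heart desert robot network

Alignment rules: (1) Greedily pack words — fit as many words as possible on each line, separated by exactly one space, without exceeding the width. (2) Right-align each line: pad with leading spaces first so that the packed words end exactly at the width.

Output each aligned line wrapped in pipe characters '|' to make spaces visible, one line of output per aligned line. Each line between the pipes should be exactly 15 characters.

Line 1: ['gentle', 'rice'] (min_width=11, slack=4)
Line 2: ['rice', 'a'] (min_width=6, slack=9)
Line 3: ['importance', 'no'] (min_width=13, slack=2)
Line 4: ['python', 'heart'] (min_width=12, slack=3)
Line 5: ['desert', 'robot'] (min_width=12, slack=3)
Line 6: ['network'] (min_width=7, slack=8)

Answer: |    gentle rice|
|         rice a|
|  importance no|
|   python heart|
|   desert robot|
|        network|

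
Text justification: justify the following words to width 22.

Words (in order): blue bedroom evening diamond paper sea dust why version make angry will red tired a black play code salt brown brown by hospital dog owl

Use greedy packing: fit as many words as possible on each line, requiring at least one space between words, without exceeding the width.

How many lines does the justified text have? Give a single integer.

Line 1: ['blue', 'bedroom', 'evening'] (min_width=20, slack=2)
Line 2: ['diamond', 'paper', 'sea', 'dust'] (min_width=22, slack=0)
Line 3: ['why', 'version', 'make', 'angry'] (min_width=22, slack=0)
Line 4: ['will', 'red', 'tired', 'a', 'black'] (min_width=22, slack=0)
Line 5: ['play', 'code', 'salt', 'brown'] (min_width=20, slack=2)
Line 6: ['brown', 'by', 'hospital', 'dog'] (min_width=21, slack=1)
Line 7: ['owl'] (min_width=3, slack=19)
Total lines: 7

Answer: 7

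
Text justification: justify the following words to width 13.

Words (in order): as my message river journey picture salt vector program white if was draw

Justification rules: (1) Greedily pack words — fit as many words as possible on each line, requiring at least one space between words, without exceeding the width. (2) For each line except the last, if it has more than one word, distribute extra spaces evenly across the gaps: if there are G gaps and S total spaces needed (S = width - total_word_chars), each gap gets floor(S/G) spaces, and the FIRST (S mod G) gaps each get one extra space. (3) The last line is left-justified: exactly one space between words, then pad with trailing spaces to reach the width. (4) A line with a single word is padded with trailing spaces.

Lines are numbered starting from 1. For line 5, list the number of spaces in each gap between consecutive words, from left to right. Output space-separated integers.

Answer: 1

Derivation:
Line 1: ['as', 'my', 'message'] (min_width=13, slack=0)
Line 2: ['river', 'journey'] (min_width=13, slack=0)
Line 3: ['picture', 'salt'] (min_width=12, slack=1)
Line 4: ['vector'] (min_width=6, slack=7)
Line 5: ['program', 'white'] (min_width=13, slack=0)
Line 6: ['if', 'was', 'draw'] (min_width=11, slack=2)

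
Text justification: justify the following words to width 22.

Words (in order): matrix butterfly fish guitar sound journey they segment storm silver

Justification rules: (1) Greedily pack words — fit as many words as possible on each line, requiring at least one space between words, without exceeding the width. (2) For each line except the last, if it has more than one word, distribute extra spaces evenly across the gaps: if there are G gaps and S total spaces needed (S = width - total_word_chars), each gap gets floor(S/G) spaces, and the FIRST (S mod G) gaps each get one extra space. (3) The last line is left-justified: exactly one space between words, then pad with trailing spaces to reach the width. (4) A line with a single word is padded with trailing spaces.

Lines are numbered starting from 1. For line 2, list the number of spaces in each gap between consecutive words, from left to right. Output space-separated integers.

Answer: 2 2

Derivation:
Line 1: ['matrix', 'butterfly', 'fish'] (min_width=21, slack=1)
Line 2: ['guitar', 'sound', 'journey'] (min_width=20, slack=2)
Line 3: ['they', 'segment', 'storm'] (min_width=18, slack=4)
Line 4: ['silver'] (min_width=6, slack=16)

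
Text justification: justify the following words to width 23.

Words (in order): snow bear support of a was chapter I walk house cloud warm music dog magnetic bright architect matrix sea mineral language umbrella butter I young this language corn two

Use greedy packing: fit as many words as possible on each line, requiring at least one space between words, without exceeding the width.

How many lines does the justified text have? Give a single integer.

Answer: 8

Derivation:
Line 1: ['snow', 'bear', 'support', 'of', 'a'] (min_width=22, slack=1)
Line 2: ['was', 'chapter', 'I', 'walk'] (min_width=18, slack=5)
Line 3: ['house', 'cloud', 'warm', 'music'] (min_width=22, slack=1)
Line 4: ['dog', 'magnetic', 'bright'] (min_width=19, slack=4)
Line 5: ['architect', 'matrix', 'sea'] (min_width=20, slack=3)
Line 6: ['mineral', 'language'] (min_width=16, slack=7)
Line 7: ['umbrella', 'butter', 'I', 'young'] (min_width=23, slack=0)
Line 8: ['this', 'language', 'corn', 'two'] (min_width=22, slack=1)
Total lines: 8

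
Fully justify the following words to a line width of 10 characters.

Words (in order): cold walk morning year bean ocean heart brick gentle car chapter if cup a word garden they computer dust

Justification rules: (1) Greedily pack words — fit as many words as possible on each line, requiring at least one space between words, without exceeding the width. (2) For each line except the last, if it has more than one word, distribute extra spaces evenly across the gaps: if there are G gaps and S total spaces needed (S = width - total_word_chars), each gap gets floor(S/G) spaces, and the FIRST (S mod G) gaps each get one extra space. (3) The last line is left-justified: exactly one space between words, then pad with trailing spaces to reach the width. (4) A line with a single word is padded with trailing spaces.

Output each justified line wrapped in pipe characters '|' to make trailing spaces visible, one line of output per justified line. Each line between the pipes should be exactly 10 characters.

Line 1: ['cold', 'walk'] (min_width=9, slack=1)
Line 2: ['morning'] (min_width=7, slack=3)
Line 3: ['year', 'bean'] (min_width=9, slack=1)
Line 4: ['ocean'] (min_width=5, slack=5)
Line 5: ['heart'] (min_width=5, slack=5)
Line 6: ['brick'] (min_width=5, slack=5)
Line 7: ['gentle', 'car'] (min_width=10, slack=0)
Line 8: ['chapter', 'if'] (min_width=10, slack=0)
Line 9: ['cup', 'a', 'word'] (min_width=10, slack=0)
Line 10: ['garden'] (min_width=6, slack=4)
Line 11: ['they'] (min_width=4, slack=6)
Line 12: ['computer'] (min_width=8, slack=2)
Line 13: ['dust'] (min_width=4, slack=6)

Answer: |cold  walk|
|morning   |
|year  bean|
|ocean     |
|heart     |
|brick     |
|gentle car|
|chapter if|
|cup a word|
|garden    |
|they      |
|computer  |
|dust      |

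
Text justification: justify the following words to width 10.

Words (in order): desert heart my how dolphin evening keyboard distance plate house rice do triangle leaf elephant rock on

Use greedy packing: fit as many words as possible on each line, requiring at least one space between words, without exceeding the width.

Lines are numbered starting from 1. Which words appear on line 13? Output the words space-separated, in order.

Answer: elephant

Derivation:
Line 1: ['desert'] (min_width=6, slack=4)
Line 2: ['heart', 'my'] (min_width=8, slack=2)
Line 3: ['how'] (min_width=3, slack=7)
Line 4: ['dolphin'] (min_width=7, slack=3)
Line 5: ['evening'] (min_width=7, slack=3)
Line 6: ['keyboard'] (min_width=8, slack=2)
Line 7: ['distance'] (min_width=8, slack=2)
Line 8: ['plate'] (min_width=5, slack=5)
Line 9: ['house', 'rice'] (min_width=10, slack=0)
Line 10: ['do'] (min_width=2, slack=8)
Line 11: ['triangle'] (min_width=8, slack=2)
Line 12: ['leaf'] (min_width=4, slack=6)
Line 13: ['elephant'] (min_width=8, slack=2)
Line 14: ['rock', 'on'] (min_width=7, slack=3)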